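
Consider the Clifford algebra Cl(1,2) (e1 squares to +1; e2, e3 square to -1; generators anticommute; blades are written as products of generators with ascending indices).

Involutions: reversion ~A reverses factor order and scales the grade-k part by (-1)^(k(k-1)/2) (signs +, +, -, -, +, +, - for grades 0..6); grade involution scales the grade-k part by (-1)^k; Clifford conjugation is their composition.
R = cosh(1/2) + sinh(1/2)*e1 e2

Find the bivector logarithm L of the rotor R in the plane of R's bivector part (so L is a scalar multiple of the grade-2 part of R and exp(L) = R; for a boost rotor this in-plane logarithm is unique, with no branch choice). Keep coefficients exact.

The scalar part of R is cosh(1/2), which determines |rapidity| via cosh; the sign lives in the bivector part, and pairing them (bivector part over sinh of the rapidity = the plane) gives the unique in-plane L = rapidity * plane.
Concretely: cosh(rapidity) = cosh(1/2) gives rapidity = ±1/2, and since rapidity/sinh(rapidity) is even the sign is immaterial: L = (rapidity/sinh(rapidity)) * <R>_2 = (1/(2*sinh(1/2))) * <R>_2.
Answer: 1/2*e1 e2


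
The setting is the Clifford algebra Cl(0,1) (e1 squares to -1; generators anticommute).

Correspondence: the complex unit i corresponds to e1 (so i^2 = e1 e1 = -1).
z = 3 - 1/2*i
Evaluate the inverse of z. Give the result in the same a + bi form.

In blades: z = 3 - 1/2*e1.
With qbar = 3 + 1/2*e1 (scalar fixed, mapped units negated), z qbar = 37/4 (the sum of squared coefficients), so z^-1 = qbar / (37/4) = 12/37 + 2/37*e1; translating back:
Answer: 12/37 + 2/37*i


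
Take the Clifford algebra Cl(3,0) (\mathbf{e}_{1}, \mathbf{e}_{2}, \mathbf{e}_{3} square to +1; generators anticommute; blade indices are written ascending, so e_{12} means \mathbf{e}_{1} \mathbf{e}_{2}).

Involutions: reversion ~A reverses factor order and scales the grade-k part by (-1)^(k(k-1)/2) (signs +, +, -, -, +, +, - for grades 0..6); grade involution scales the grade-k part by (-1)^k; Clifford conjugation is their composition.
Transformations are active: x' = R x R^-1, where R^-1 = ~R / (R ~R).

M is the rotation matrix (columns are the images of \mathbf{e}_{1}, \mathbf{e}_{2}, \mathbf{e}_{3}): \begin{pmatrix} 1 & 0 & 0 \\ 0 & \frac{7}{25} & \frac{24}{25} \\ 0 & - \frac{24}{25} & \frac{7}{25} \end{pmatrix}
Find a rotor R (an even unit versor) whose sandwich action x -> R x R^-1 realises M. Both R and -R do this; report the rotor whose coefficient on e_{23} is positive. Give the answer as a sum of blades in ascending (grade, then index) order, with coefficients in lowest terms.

Method: write R = a + b12*e_{12} + b13*e_{13} + b23*e_{23} with a^2 + b12^2 + b13^2 + b23^2 = 1 (so R^-1 = ~R). Expanding the columns R e_j ~R gives tr M = 4a^2 - 1 and, from the antisymmetric part, M21 - M12 = -4a*b12, M13 - M31 = 4a*b13, M32 - M23 = -4a*b23.
Here tr M = \frac{39}{25}, so a^2 = (1 + tr M)/4 = \frac{16}{25} and a = ±\frac{4}{5}. Taking a = \frac{4}{5}: M21 - M12 = 0, M13 - M31 = 0, M32 - M23 = -\frac{48}{25}, giving b12 = 0, b13 = 0, b23 = \frac{3}{5}, i.e. R = \frac{4}{5} + \frac{3}{5} e_{23}.
Its e_{23} coefficient is already positive.
Answer: \frac{4}{5} + \frac{3}{5} e_{23}. Recall the cover is two-to-one: with M of trace \frac{39}{25}, both preimages act alike, and the stated e_{23} sign chooses the sheet.


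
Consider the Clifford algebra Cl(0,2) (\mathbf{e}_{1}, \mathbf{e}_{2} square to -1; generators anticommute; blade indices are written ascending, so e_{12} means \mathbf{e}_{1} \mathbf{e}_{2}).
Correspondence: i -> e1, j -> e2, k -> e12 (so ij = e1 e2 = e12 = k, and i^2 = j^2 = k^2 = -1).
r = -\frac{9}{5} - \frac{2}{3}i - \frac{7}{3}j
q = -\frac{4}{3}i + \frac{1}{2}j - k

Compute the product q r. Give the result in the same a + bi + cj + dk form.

In blades: q = -\frac{4}{3} e_{1} + \frac{1}{2} e_{2} - e_{12}, r = -\frac{9}{5} - \frac{2}{3} e_{1} - \frac{7}{3} e_{2}.
Distribute q over r term by term (generator squares from the signature, products reordered to ascending indices): (-\frac{4}{3} e_{1})*r = -\frac{8}{9} + \frac{12}{5} e_{1} + \frac{28}{9} e_{12}; (\frac{1}{2} e_{2})*r = \frac{7}{6} - \frac{9}{10} e_{2} + \frac{1}{3} e_{12}; (-e_{12})*r = -\frac{7}{3} e_{1} + \frac{2}{3} e_{2} + \frac{9}{5} e_{12}.
Sum: \frac{5}{18} + \frac{1}{15} e_{1} - \frac{7}{30} e_{2} + \frac{236}{45} e_{12}; translating back through the correspondence:
Answer: \frac{5}{18} + \frac{1}{15}i - \frac{7}{30}j + \frac{236}{45}k


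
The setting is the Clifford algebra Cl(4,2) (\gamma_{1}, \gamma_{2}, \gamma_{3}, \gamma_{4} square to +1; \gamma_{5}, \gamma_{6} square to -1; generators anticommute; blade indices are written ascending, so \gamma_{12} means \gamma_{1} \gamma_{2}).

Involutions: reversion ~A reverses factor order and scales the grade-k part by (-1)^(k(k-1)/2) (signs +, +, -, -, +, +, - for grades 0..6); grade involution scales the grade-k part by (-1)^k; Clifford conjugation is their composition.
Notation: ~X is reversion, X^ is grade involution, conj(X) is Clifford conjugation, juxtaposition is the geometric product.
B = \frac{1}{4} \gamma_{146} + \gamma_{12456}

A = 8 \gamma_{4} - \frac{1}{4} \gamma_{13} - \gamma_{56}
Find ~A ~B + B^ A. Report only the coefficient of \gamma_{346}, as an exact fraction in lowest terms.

first term: 2 \gamma_{16} - \gamma_{124} + \frac{1}{4} \gamma_{145} + \frac{1}{16} \gamma_{346} + 8 \gamma_{1256} + \frac{1}{4} \gamma_{23456}
second term: 2 \gamma_{16} - \gamma_{124} + \frac{1}{4} \gamma_{145} + \frac{1}{16} \gamma_{346} - 8 \gamma_{1256} - \frac{1}{4} \gamma_{23456}
Answer: \frac{1}{8}


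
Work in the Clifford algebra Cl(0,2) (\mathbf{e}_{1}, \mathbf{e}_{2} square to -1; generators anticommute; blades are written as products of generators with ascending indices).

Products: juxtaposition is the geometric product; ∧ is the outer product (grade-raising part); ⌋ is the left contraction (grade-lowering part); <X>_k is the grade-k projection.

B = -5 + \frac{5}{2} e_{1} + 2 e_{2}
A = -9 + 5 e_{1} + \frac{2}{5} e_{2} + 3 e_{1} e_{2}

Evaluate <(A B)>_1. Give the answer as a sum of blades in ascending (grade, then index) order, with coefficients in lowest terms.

step 1: \frac{317}{10} - \frac{107}{2} e_{1} - \frac{25}{2} e_{2} - 6 e_{1} e_{2}
step 2: -\frac{107}{2} e_{1} - \frac{25}{2} e_{2}
Answer: -\frac{107}{2} e_{1} - \frac{25}{2} e_{2}


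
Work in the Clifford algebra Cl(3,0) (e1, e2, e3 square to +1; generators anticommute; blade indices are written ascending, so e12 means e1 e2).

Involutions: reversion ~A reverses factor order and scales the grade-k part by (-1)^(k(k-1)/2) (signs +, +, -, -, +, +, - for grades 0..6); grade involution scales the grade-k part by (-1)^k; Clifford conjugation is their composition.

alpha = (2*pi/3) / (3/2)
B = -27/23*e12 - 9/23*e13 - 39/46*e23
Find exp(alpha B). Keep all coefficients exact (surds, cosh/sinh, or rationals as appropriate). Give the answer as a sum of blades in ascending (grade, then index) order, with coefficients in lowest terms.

B^2 term by term: the squares give (-27/23)^2*(e12)^2 + (-9/23)^2*(e13)^2 + (-39/46)^2*(e23)^2 = 729/529*(-1) + 81/529*(-1) + 1521/2116*(-1) = -9/4 (each basis 2-blade squares to minus the product of its generators' squares); cross terms between blades sharing an index anticommute and cancel. So B^2 = -9/4.
B^2 = -9/4 — B^2 < 0, so the exponential closes trigonometrically: l = 3/2, alpha*l = 2*pi/3, so exp(alpha B) = cos(2*pi/3) + (sin(2*pi/3)/(3/2))*B = -1/2 + (sqrt(3)/3)*B.
Answer: -1/2 - 9*sqrt(3)/23*e12 - 3*sqrt(3)/23*e13 - 13*sqrt(3)/46*e23


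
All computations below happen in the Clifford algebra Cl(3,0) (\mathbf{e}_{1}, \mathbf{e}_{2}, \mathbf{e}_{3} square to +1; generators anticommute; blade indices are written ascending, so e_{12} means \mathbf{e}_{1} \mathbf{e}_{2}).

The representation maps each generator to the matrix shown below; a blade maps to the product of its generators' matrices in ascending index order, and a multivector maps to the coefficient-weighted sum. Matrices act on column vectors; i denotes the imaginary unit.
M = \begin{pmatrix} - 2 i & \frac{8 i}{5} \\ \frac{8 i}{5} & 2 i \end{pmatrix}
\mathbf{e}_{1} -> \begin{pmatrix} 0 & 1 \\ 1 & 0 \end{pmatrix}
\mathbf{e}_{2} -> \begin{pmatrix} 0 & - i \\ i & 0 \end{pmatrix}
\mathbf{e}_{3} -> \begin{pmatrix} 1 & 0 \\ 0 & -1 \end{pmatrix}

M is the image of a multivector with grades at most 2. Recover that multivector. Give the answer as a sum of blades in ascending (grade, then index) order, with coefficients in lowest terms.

Method: 1, rho(e_{1}), rho(e_{2}), rho(e_{3}) form a trace-orthogonal basis of the 2x2 complex matrices (tr(X Y) = 2 if X = Y, else 0), so M = m0*1 + m1*rho(e_{1}) + m2*rho(e_{2}) + m3*rho(e_{3}) with m0 = tr(M)/2 = 0, m1 = tr(M rho(e_{1}))/2 = \frac{8 i}{5}, m2 = tr(M rho(e_{2}))/2 = 0, m3 = tr(M rho(e_{3}))/2 = - 2 i.
Multiplying table entries, the bivector images are rho(e_{12}) = i*rho(e_{3}), rho(e_{13}) = -i*rho(e_{2}), rho(e_{23}) = i*rho(e_{1}); with real blade coefficients the real parts of m0..m3 are the coefficients of 1, e_{1}, e_{2}, e_{3} and the imaginary parts give the bivectors (e_{23}: Im m1, e_{13}: -Im m2, e_{12}: Im m3).
Answer: -2 e_{12} + \frac{8}{5} e_{23}


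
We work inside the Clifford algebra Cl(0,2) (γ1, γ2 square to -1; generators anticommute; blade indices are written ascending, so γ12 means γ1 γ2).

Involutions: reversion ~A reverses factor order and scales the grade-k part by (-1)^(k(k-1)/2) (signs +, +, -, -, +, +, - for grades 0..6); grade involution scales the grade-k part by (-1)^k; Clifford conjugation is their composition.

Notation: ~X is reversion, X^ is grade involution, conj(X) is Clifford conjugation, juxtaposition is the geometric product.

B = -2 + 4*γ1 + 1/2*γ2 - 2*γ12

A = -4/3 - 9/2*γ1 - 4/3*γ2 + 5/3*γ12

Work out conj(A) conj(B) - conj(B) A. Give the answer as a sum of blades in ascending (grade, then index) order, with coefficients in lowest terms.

first term: 74/3 - 11/6*γ1 - 13/3*γ2 + 15/4*γ12
second term: -58/3 + 97/6*γ1 + γ2 - 35/12*γ12
Answer: 44 - 18*γ1 - 16/3*γ2 + 20/3*γ12


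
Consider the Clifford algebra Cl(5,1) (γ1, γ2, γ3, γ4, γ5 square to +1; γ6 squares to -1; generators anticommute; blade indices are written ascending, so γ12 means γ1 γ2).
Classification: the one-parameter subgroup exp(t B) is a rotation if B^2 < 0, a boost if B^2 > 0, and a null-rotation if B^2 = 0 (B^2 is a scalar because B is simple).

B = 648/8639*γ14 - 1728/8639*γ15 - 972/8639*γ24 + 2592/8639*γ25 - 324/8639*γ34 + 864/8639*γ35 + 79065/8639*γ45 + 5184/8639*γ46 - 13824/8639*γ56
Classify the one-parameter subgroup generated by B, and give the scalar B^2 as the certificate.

B^2 term by term: the squares give (648/8639)^2*(γ14)^2 + (-1728/8639)^2*(γ15)^2 + (-972/8639)^2*(γ24)^2 + (2592/8639)^2*(γ25)^2 + (-324/8639)^2*(γ34)^2 + (864/8639)^2*(γ35)^2 + (79065/8639)^2*(γ45)^2 + (5184/8639)^2*(γ46)^2 + (-13824/8639)^2*(γ56)^2 = 419904/74632321*(-1) + 2985984/74632321*(-1) + 944784/74632321*(-1) + 6718464/74632321*(-1) + 104976/74632321*(-1) + 746496/74632321*(-1) + 6251274225/74632321*(-1) + 26873856/74632321*(+1) + 191102976/74632321*(+1) = -81 (each basis 2-blade squares to minus the product of its generators' squares); cross terms between blades sharing an index anticommute and cancel; the commuting (index-disjoint) pairs give grade-4 terms 2*c*c'*(blade product), which cancel blade by blade — γ1245: -3359232/74632321 + 3359232/74632321 = 0; γ1345: -1119744/74632321 + 1119744/74632321 = 0; γ1456: -17915904/74632321 + 17915904/74632321 = 0; γ2345: 1679616/74632321 - 1679616/74632321 = 0; γ2456: 26873856/74632321 - 26873856/74632321 = 0; γ3456: 8957952/74632321 - 8957952/74632321 = 0 — confirming B is simple. So B^2 = -81.
Answer: rotation, certificate B^2 = -81. Why this suffices: the scalar -81 survives any versor conjugation, so its sign alone determines the class however B is presented.


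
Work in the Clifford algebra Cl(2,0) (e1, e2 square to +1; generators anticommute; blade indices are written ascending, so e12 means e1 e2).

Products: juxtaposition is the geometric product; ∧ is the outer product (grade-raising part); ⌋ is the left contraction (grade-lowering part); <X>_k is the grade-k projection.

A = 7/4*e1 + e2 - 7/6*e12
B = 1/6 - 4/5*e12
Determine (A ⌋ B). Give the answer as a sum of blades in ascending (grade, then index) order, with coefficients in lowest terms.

step 1: -14/15 + 4/5*e1 - 7/5*e2
Answer: -14/15 + 4/5*e1 - 7/5*e2


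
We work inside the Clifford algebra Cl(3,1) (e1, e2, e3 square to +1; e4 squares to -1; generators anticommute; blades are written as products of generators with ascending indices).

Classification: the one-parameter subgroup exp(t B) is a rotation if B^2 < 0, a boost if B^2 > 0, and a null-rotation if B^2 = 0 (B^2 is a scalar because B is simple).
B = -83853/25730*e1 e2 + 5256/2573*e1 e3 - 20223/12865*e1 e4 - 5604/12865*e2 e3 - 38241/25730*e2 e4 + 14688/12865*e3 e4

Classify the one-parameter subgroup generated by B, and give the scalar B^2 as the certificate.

B^2 term by term: the squares give (-83853/25730)^2*(e1 e2)^2 + (5256/2573)^2*(e1 e3)^2 + (-20223/12865)^2*(e1 e4)^2 + (-5604/12865)^2*(e2 e3)^2 + (-38241/25730)^2*(e2 e4)^2 + (14688/12865)^2*(e3 e4)^2 = 7031325609/662032900*(-1) + 27625536/6620329*(-1) + 408969729/165508225*(+1) + 31404816/165508225*(-1) + 1462374081/662032900*(+1) + 215737344/165508225*(+1) = -9 (each basis 2-blade squares to minus the product of its generators' squares); cross terms between blades sharing an index anticommute and cancel; the commuting (index-disjoint) pairs give grade-4 terms 2*c*c'*(blade product), which cancel blade by blade — e1 e2 e3 e4: -1231632864/165508225 + 200994696/33101645 + 226659384/165508225 = 0 — confirming B is simple. So B^2 = -9.
Answer: rotation, certificate B^2 = -9. Key observation: B^2 = -9 is a conjugation invariant, so its sign decides the class regardless of the surface form of B.


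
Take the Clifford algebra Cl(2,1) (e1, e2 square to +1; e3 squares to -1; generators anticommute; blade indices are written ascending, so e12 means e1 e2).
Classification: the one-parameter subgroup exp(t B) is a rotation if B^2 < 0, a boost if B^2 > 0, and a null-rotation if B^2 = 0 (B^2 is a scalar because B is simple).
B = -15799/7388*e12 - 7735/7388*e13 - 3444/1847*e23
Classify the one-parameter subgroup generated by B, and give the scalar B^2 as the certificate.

B^2 term by term: the squares give (-15799/7388)^2*(e12)^2 + (-7735/7388)^2*(e13)^2 + (-3444/1847)^2*(e23)^2 = 249608401/54582544*(-1) + 59830225/54582544*(+1) + 11861136/3411409*(+1) = 0 (each basis 2-blade squares to minus the product of its generators' squares); cross terms between blades sharing an index anticommute and cancel. So B^2 = 0.
Answer: null-rotation, certificate B^2 = 0. Why this suffices: the scalar 0 survives any versor conjugation, so its sign alone determines the class however B is presented.


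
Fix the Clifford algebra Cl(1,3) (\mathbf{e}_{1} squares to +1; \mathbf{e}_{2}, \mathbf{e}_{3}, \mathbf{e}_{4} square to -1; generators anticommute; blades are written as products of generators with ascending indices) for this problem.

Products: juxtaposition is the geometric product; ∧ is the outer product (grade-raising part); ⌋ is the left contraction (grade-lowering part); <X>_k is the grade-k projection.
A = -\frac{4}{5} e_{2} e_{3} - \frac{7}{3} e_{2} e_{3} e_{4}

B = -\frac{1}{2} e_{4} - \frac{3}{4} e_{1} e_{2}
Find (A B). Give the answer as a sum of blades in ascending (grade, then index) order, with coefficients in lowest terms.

step 1: \frac{3}{5} e_{1} e_{3} - \frac{7}{6} e_{2} e_{3} + \frac{7}{4} e_{1} e_{3} e_{4} + \frac{2}{5} e_{2} e_{3} e_{4}
Answer: \frac{3}{5} e_{1} e_{3} - \frac{7}{6} e_{2} e_{3} + \frac{7}{4} e_{1} e_{3} e_{4} + \frac{2}{5} e_{2} e_{3} e_{4}


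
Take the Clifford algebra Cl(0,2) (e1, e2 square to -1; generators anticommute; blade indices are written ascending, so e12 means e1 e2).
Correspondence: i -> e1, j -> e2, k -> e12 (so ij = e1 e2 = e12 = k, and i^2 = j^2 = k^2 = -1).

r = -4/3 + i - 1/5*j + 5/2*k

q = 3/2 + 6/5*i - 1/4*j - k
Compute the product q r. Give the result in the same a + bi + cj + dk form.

In blades: q = 3/2 + 6/5*e1 - 1/4*e2 - e12, r = -4/3 + e1 - 1/5*e2 + 5/2*e12.
Distribute q over r term by term (generator squares from the signature, products reordered to ascending indices): (3/2)*r = -2 + 3/2*e1 - 3/10*e2 + 15/4*e12; (6/5*e1)*r = -6/5 - 8/5*e1 - 3*e2 - 6/25*e12; (-1/4*e2)*r = -1/20 - 5/8*e1 + 1/3*e2 + 1/4*e12; (-e12)*r = 5/2 - 1/5*e1 - e2 + 4/3*e12.
Sum: -3/4 - 37/40*e1 - 119/30*e2 + 382/75*e12; translating back through the correspondence:
Answer: -3/4 - 37/40*i - 119/30*j + 382/75*k


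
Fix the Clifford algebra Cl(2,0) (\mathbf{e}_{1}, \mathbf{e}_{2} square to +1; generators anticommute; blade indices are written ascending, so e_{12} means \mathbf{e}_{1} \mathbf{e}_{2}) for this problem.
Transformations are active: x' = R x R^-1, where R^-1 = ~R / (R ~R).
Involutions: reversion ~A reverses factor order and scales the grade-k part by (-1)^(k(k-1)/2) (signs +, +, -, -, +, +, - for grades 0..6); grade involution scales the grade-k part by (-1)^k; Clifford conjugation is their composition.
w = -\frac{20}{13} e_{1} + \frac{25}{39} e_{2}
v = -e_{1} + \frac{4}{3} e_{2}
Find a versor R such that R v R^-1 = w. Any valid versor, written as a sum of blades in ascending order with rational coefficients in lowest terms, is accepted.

Reasoning: v^2 = w^2 = \frac{25}{9} since conjugation preserves the quadratic form; R = v + w = -\frac{33}{13} e_{1} + \frac{77}{39} e_{2} is then valid when invertible, keeping its own part and reversing (v - w)/2.
Answer: -\frac{33}{13} e_{1} + \frac{77}{39} e_{2}


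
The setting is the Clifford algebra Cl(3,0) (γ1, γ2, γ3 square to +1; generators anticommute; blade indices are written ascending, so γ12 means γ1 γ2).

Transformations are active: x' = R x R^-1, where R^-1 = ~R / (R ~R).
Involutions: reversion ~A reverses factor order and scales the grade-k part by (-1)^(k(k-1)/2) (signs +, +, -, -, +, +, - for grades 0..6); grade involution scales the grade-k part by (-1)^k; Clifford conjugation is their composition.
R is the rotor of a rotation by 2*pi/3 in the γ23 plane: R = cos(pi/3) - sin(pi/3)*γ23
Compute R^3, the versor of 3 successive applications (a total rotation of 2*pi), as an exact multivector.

Because a rotor carries half the rotation angle, composing 3 copies of this γ23-plane rotor multiplies the phase: 3*(pi/3) = pi, hence R^3 = cos(pi) - sin(pi)*γ23.
cos(pi) = -1 and sin(pi) = 0, so R^3 = -1. The total rotation 2*pi is 1 full turn, so every vector returns to itself, yet the rotor is -1, on the OTHER sheet of the double cover (an odd number of 2*pi turns).
Answer: -1


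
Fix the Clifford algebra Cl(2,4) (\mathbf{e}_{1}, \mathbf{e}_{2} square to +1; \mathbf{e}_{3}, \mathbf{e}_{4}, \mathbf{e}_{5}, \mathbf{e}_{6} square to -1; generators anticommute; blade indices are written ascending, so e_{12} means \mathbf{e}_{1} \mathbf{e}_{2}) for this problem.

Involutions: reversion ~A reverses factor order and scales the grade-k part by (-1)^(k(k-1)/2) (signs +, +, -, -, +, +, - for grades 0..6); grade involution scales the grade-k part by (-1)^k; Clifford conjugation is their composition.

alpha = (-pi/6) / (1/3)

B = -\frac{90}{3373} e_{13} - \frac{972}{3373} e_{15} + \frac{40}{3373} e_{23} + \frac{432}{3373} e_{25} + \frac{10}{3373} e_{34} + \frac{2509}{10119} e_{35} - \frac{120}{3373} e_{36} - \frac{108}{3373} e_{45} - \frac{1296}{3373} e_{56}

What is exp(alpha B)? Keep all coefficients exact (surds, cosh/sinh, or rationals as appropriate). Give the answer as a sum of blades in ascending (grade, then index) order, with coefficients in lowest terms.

B^2 term by term: the squares give (-\frac{90}{3373})^2*(e_{13})^2 + (-\frac{972}{3373})^2*(e_{15})^2 + (\frac{40}{3373})^2*(e_{23})^2 + (\frac{432}{3373})^2*(e_{25})^2 + (\frac{10}{3373})^2*(e_{34})^2 + (\frac{2509}{10119})^2*(e_{35})^2 + (-\frac{120}{3373})^2*(e_{36})^2 + (-\frac{108}{3373})^2*(e_{45})^2 + (-\frac{1296}{3373})^2*(e_{56})^2 = \frac{8100}{11377129}*(+1) + \frac{944784}{11377129}*(+1) + \frac{1600}{11377129}*(+1) + \frac{186624}{11377129}*(+1) + \frac{100}{11377129}*(-1) + \frac{6295081}{102394161}*(-1) + \frac{14400}{11377129}*(-1) + \frac{11664}{11377129}*(-1) + \frac{1679616}{11377129}*(-1) = -\frac{1}{9} (each basis 2-blade squares to minus the product of its generators' squares); cross terms between blades sharing an index anticommute and cancel; the commuting (index-disjoint) pairs give grade-4 terms 2*c*c'*(blade product), which cancel blade by blade — e_{1235}: \frac{77760}{11377129} - \frac{77760}{11377129} = 0; e_{1345}: \frac{19440}{11377129} - \frac{19440}{11377129} = 0; e_{1356}: \frac{233280}{11377129} - \frac{233280}{11377129} = 0; e_{2345}: -\frac{8640}{11377129} + \frac{8640}{11377129} = 0; e_{2356}: -\frac{103680}{11377129} + \frac{103680}{11377129} = 0; e_{3456}: -\frac{25920}{11377129} + \frac{25920}{11377129} = 0 — confirming B is simple. So B^2 = -\frac{1}{9}.
B^2 = -\frac{1}{9} — a negative square means the series sums to a rotation: l = \frac{1}{3}, alpha*l = - \frac{\pi}{6}, so exp(alpha B) = cos(- \frac{\pi}{6}) + (sin(- \frac{\pi}{6})/(\frac{1}{3}))*B = \frac{\sqrt{3}}{2} + (- \frac{3}{2})*B.
Answer: \frac{\sqrt{3}}{2} + \frac{135}{3373} e_{13} + \frac{1458}{3373} e_{15} - \frac{60}{3373} e_{23} - \frac{648}{3373} e_{25} - \frac{15}{3373} e_{34} - \frac{2509}{6746} e_{35} + \frac{180}{3373} e_{36} + \frac{162}{3373} e_{45} + \frac{1944}{3373} e_{56}


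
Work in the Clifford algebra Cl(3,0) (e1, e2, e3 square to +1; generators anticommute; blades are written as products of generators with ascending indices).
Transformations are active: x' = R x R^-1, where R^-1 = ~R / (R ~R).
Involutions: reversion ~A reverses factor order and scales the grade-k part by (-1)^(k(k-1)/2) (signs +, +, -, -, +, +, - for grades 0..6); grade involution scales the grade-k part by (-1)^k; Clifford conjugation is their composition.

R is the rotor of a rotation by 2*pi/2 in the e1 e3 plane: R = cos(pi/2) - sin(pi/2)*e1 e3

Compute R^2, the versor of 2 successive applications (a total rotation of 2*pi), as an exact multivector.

The rotor phase is half the rotation angle and phases add under composition, so 2 steps in the e1 e3 plane accumulate phase 2*(pi/2) = pi: R^2 = cos(pi) - sin(pi)*e1 e3.
cos(pi) = -1 and sin(pi) = 0, so R^2 = -1. The total rotation 2*pi is 1 full turn, so every vector returns to itself, yet the rotor is -1, on the OTHER sheet of the double cover (an odd number of 2*pi turns).
Answer: -1


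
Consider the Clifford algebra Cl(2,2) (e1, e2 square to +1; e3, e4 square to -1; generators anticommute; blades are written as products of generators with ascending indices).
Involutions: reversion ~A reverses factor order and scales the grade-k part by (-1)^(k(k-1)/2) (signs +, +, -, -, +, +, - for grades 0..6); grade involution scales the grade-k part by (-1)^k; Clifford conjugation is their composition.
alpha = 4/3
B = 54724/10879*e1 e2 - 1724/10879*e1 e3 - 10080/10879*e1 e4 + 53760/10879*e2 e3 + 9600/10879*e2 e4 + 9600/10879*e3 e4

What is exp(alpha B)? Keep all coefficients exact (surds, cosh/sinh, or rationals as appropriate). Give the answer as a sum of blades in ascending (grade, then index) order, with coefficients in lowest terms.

B^2 term by term: the squares give (54724/10879)^2*(e1 e2)^2 + (-1724/10879)^2*(e1 e3)^2 + (-10080/10879)^2*(e1 e4)^2 + (53760/10879)^2*(e2 e3)^2 + (9600/10879)^2*(e2 e4)^2 + (9600/10879)^2*(e3 e4)^2 = 2994716176/118352641*(-1) + 2972176/118352641*(+1) + 101606400/118352641*(+1) + 2890137600/118352641*(+1) + 92160000/118352641*(+1) + 92160000/118352641*(-1) = 0 (each basis 2-blade squares to minus the product of its generators' squares); cross terms between blades sharing an index anticommute and cancel; the commuting (index-disjoint) pairs give grade-4 terms 2*c*c'*(blade product), which cancel blade by blade — e1 e2 e3 e4: 1050700800/118352641 + 33100800/118352641 - 1083801600/118352641 = 0 — confirming B is simple. So B^2 = 0.
B^2 = 0, so the series truncates immediately: exp(alpha B) = 1 + alpha B (parabolic case).
Answer: 1 + 218896/32637*e1 e2 - 6896/32637*e1 e3 - 13440/10879*e1 e4 + 71680/10879*e2 e3 + 12800/10879*e2 e4 + 12800/10879*e3 e4


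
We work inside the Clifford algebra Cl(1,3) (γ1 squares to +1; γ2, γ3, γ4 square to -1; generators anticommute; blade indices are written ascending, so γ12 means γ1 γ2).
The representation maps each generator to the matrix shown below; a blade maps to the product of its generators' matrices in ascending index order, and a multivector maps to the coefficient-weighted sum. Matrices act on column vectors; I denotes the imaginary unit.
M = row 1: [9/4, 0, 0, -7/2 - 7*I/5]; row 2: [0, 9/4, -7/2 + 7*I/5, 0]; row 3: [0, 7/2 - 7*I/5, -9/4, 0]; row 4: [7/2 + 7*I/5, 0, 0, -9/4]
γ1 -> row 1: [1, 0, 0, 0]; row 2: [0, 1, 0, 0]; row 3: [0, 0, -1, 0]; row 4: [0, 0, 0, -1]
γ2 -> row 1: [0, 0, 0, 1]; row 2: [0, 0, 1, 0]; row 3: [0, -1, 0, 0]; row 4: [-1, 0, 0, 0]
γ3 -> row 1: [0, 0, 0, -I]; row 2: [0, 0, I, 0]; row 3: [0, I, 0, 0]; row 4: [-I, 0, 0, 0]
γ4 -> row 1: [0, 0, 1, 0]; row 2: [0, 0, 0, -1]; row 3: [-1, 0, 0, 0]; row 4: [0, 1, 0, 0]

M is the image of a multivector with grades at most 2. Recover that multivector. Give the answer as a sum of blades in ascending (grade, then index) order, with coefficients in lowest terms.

Method: the blade images are trace-orthogonal — tr(rho(e_A) rho(e_B)^-1) = 4 if A = B and 0 otherwise — and rho(e_A)^-1 = (e_A)^2 * rho(e_A) with (e_A)^2 = +1 or -1, so the coefficient of e_A in the preimage is (e_A)^2 * tr(M rho(e_A))/4.
Nonzero projections over blades of grade <= 2: γ1: (γ1)^2 = +1, tr(M rho(γ1)) = 9, coefficient 9/4; γ2: (γ2)^2 = -1, tr(M rho(γ2)) = 14, coefficient -7/2; γ13: (γ13)^2 = +1, tr(M rho(γ13)) = 28/5, coefficient 7/5. Every other blade of grade <= 2 projects to 0.
Answer: 9/4*γ1 - 7/2*γ2 + 7/5*γ13


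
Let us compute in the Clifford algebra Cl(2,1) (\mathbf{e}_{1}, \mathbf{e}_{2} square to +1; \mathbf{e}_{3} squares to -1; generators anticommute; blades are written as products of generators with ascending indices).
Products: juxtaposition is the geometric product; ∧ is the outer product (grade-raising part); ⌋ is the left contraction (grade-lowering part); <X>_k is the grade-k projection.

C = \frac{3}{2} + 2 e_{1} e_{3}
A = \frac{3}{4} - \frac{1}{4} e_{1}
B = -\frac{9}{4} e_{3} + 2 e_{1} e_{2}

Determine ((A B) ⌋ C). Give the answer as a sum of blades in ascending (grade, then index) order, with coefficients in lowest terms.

step 1: -\frac{1}{2} e_{2} - \frac{27}{16} e_{3} + \frac{3}{2} e_{1} e_{2} + \frac{9}{16} e_{1} e_{3}
step 2: \frac{9}{8} - \frac{27}{8} e_{1}
Answer: \frac{9}{8} - \frac{27}{8} e_{1}


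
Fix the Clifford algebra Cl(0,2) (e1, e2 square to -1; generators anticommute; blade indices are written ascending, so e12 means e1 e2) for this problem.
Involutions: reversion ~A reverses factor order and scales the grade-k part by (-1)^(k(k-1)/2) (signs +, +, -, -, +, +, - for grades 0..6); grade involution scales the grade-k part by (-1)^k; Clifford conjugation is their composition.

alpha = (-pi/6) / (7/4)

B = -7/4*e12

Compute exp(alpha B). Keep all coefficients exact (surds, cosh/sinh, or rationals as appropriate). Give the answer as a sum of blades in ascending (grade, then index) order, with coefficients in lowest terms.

B^2 = (-7/4)^2*(e12)^2 = 49/16*(-1) = -49/16 (a basis 2-blade squares to minus the product of its generators' squares).
B^2 = -49/16 — since the square is negative, the closed form is circular: l = 7/4, alpha*l = -pi/6, so exp(alpha B) = cos(-pi/6) + (sin(-pi/6)/(7/4))*B = sqrt(3)/2 + (-2/7)*B.
Answer: sqrt(3)/2 + 1/2*e12


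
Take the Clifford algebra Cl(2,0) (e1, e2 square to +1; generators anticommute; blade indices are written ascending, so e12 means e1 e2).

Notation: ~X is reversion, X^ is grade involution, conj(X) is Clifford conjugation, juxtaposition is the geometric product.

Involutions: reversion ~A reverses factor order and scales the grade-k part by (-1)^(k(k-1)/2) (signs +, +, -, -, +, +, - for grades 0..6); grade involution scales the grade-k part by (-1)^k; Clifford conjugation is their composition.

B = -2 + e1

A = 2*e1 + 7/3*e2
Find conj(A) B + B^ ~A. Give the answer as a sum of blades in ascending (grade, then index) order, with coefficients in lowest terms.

first term: -2 + 4*e1 + 14/3*e2 + 7/3*e12
second term: -2 - 4*e1 - 14/3*e2 - 7/3*e12
Answer: -4


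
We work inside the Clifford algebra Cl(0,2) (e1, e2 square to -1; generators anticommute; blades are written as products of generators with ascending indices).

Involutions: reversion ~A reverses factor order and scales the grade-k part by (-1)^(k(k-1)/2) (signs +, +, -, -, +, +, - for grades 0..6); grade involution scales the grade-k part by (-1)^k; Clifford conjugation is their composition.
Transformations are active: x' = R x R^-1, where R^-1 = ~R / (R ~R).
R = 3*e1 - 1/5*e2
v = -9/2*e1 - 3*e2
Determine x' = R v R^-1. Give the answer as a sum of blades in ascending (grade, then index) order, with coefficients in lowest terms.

~R = 3*e1 - 1/5*e2, and R ~R = -226/25, so R^-1 = ~R / (-226/25).
R v = 129/10 - 99/10*e1 e2
Answer: -459/113*e1 + 807/226*e2


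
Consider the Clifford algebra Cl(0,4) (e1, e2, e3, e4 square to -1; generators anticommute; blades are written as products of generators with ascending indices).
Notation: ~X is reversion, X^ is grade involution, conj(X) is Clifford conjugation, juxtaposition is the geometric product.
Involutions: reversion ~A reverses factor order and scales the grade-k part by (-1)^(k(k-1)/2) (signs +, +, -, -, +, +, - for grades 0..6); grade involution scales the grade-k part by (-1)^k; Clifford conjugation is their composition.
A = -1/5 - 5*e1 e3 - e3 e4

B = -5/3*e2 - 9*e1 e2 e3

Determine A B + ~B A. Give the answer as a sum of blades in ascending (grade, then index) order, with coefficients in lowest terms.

first term: 136/3*e2 - 98/15*e1 e2 e3 + 9*e1 e2 e4 + 5/3*e2 e3 e4
second term: -134/3*e2 - 152/15*e1 e2 e3 + 9*e1 e2 e4 + 5/3*e2 e3 e4
Answer: 2/3*e2 - 50/3*e1 e2 e3 + 18*e1 e2 e4 + 10/3*e2 e3 e4


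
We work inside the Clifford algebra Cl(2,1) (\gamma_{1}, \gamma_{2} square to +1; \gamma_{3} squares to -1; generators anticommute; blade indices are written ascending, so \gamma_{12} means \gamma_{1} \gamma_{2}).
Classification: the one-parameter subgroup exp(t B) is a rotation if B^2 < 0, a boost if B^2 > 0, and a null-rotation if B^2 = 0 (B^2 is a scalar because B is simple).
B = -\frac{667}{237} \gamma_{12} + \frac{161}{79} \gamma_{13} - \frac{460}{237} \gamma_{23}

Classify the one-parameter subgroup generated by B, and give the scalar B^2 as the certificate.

B^2 term by term: the squares give (-\frac{667}{237})^2*(\gamma_{12})^2 + (\frac{161}{79})^2*(\gamma_{13})^2 + (-\frac{460}{237})^2*(\gamma_{23})^2 = \frac{444889}{56169}*(-1) + \frac{25921}{6241}*(+1) + \frac{211600}{56169}*(+1) = 0 (each basis 2-blade squares to minus the product of its generators' squares); cross terms between blades sharing an index anticommute and cancel. So B^2 = 0.
Answer: null-rotation, certificate B^2 = 0. Certificate logic: 0 is a conjugation-invariant scalar, so its sign fixes rotation versus boost versus null-rotation outright.


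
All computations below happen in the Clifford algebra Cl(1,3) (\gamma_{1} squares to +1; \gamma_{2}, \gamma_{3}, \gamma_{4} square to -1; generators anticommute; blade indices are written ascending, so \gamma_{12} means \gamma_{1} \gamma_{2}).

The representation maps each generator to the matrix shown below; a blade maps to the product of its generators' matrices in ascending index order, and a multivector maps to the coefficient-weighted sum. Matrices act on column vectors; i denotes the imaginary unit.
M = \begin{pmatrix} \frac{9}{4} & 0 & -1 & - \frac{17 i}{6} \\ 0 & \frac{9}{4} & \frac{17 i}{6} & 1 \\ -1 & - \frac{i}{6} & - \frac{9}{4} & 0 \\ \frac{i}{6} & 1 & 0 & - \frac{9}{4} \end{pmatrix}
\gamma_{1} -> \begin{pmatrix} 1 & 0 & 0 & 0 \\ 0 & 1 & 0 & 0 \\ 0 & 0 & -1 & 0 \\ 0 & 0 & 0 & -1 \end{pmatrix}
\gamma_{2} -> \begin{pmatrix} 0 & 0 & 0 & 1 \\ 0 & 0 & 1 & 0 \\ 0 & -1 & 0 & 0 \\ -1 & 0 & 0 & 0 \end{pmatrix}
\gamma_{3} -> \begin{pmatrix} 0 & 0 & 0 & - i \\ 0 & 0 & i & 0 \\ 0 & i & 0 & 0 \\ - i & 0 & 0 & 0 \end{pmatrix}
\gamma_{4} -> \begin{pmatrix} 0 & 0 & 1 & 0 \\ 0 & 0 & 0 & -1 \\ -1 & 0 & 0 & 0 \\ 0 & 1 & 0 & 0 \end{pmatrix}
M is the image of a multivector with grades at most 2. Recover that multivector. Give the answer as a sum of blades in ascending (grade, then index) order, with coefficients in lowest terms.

Method: the blade images are trace-orthogonal — tr(rho(e_A) rho(e_B)^-1) = 4 if A = B and 0 otherwise — and rho(e_A)^-1 = (e_A)^2 * rho(e_A) with (e_A)^2 = +1 or -1, so the coefficient of e_A in the preimage is (e_A)^2 * tr(M rho(e_A))/4.
Nonzero projections over blades of grade <= 2: \gamma_{1}: (\gamma_{1})^2 = +1, tr(M rho(\gamma_{1})) = 9, coefficient \frac{9}{4}; \gamma_{3}: (\gamma_{3})^2 = -1, tr(M rho(\gamma_{3})) = - \frac{16}{3}, coefficient \frac{4}{3}; \gamma_{13}: (\gamma_{13})^2 = +1, tr(M rho(\gamma_{13})) = 6, coefficient \frac{3}{2}; \gamma_{14}: (\gamma_{14})^2 = +1, tr(M rho(\gamma_{14})) = -4, coefficient -1. Every other blade of grade <= 2 projects to 0.
Answer: \frac{9}{4} \gamma_{1} + \frac{4}{3} \gamma_{3} + \frac{3}{2} \gamma_{13} - \gamma_{14}


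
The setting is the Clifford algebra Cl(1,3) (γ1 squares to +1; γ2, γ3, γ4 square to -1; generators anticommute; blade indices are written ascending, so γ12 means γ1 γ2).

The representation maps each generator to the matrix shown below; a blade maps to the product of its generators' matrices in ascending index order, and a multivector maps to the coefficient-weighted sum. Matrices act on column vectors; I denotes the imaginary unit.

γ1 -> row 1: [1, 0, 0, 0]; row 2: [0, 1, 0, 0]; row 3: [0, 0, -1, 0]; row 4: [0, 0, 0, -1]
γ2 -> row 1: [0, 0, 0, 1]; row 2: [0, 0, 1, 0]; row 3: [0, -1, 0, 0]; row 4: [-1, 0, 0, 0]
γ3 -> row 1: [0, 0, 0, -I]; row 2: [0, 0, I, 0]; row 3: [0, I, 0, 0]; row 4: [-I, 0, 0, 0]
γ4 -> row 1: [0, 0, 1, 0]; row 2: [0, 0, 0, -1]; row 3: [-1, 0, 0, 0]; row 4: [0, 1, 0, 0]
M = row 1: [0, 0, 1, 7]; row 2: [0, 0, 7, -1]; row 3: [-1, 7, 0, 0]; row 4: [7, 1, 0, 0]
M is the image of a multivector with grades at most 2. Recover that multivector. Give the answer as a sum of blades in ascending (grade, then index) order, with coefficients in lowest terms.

Method: the blade images are trace-orthogonal — tr(rho(e_A) rho(e_B)^-1) = 4 if A = B and 0 otherwise — and rho(e_A)^-1 = (e_A)^2 * rho(e_A) with (e_A)^2 = +1 or -1, so the coefficient of e_A in the preimage is (e_A)^2 * tr(M rho(e_A))/4.
Nonzero projections over blades of grade <= 2: γ4: (γ4)^2 = -1, tr(M rho(γ4)) = -4, coefficient 1; γ12: (γ12)^2 = +1, tr(M rho(γ12)) = 28, coefficient 7. Every other blade of grade <= 2 projects to 0.
Answer: γ4 + 7*γ12


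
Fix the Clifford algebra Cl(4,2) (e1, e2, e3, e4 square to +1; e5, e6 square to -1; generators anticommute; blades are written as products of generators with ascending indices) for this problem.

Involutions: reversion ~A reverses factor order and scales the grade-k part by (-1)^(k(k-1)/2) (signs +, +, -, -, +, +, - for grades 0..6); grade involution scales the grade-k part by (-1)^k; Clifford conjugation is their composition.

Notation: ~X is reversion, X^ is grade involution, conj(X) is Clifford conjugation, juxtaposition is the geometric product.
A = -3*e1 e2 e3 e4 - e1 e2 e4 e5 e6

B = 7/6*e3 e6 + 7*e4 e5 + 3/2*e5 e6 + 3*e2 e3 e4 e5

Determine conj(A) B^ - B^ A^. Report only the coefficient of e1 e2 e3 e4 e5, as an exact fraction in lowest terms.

first term: 9*e1 e5 - 3/2*e1 e2 e4 + 7*e1 e2 e6 + 3*e1 e3 e6 - 21*e1 e2 e3 e5 + 7/2*e1 e2 e4 e6 + 7/6*e1 e2 e3 e4 e5 - 9/2*e1 e2 e3 e4 e5 e6
second term: -9*e1 e5 - 3/2*e1 e2 e4 + 7*e1 e2 e6 - 3*e1 e3 e6 + 21*e1 e2 e3 e5 - 7/2*e1 e2 e4 e6 - 7/6*e1 e2 e3 e4 e5 - 9/2*e1 e2 e3 e4 e5 e6
Answer: 7/3


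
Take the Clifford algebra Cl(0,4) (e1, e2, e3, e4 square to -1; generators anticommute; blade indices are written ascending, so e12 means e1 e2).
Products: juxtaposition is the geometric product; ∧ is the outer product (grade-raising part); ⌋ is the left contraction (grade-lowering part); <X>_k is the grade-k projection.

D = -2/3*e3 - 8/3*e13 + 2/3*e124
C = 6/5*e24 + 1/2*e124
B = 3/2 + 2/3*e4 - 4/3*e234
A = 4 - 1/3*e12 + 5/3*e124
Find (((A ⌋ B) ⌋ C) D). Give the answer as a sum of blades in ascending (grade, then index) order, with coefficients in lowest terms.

step 1: 6 + 8/3*e4 - 16/3*e234
step 2: 16/5*e2 - 4/3*e12 + 36/5*e24 + 3*e124
step 3: 2 - 24/5*e1 + 8/9*e4 + 32/15*e14 + 64/45*e23 + 424/45*e123 - 16/5*e234 + 106/5*e1234
Answer: 2 - 24/5*e1 + 8/9*e4 + 32/15*e14 + 64/45*e23 + 424/45*e123 - 16/5*e234 + 106/5*e1234


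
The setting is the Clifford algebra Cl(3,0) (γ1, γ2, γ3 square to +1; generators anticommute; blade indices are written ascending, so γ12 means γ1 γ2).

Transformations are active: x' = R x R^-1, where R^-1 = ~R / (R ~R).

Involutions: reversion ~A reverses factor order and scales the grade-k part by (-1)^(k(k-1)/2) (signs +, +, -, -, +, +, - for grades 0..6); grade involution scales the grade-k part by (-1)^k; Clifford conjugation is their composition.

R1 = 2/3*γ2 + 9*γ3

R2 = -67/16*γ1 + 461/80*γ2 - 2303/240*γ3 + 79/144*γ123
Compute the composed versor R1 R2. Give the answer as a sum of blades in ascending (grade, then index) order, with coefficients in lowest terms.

Distribute over the terms of R1 (each basis-blade product reordered to ascending indices, repeated generators contracted through their squares):
(2/3*γ2) R2 = 461/120 + 67/24*γ12 - 79/216*γ13 - 2303/360*γ23
(9*γ3) R2 = -6909/80 + 79/16*γ12 + 603/16*γ13 - 4149/80*γ23
Summing the partial products and collecting blades:
Answer: -3961/48 + 371/48*γ12 + 16123/432*γ13 - 41947/720*γ23


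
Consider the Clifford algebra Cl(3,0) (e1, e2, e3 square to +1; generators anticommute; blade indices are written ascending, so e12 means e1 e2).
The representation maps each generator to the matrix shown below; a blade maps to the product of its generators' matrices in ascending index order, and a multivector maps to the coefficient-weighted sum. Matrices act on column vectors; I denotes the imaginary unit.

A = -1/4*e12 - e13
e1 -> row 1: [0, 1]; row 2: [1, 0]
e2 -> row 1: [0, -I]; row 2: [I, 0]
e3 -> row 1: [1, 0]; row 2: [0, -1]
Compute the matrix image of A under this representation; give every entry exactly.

Bivector images (products of the table entries): rho(e12) = rho(e1)rho(e2) = row 1: [I, 0]; row 2: [0, -I]; rho(e13) = rho(e1)rho(e3) = row 1: [0, -1]; row 2: [1, 0].
M = (-1/4)*rho(e12) + (-1)*rho(e13), summed entrywise:
Answer: row 1: [-I/4, 1]; row 2: [-1, I/4]


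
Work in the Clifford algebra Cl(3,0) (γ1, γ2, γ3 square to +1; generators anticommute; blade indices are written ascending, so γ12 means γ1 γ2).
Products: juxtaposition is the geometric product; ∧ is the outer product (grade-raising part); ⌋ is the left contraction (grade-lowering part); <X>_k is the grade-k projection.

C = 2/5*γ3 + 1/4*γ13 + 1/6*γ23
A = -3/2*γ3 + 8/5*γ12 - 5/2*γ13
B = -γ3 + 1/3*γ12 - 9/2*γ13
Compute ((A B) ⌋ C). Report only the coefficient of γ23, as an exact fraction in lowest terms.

step 1: -617/60 - 17/4*γ1 + 191/30*γ23 - 21/10*γ123
step 2: -191/180 - 6211/1200*γ3 - 617/240*γ13 - 617/360*γ23
Answer: -617/360


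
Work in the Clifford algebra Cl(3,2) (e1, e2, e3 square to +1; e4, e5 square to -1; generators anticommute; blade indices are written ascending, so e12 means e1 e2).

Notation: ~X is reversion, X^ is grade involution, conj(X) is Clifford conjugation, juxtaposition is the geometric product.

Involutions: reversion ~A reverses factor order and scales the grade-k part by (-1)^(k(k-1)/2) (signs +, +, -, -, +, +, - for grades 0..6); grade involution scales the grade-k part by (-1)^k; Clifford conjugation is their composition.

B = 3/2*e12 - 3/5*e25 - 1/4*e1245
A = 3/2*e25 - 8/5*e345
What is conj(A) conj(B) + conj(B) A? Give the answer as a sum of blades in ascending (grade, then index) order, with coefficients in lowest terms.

first term: -9/10 - 3/8*e14 - 9/4*e15 - 2/5*e123 - 24/25*e234 + 12/5*e12345
second term: 9/10 + 3/8*e14 - 9/4*e15 - 2/5*e123 + 24/25*e234 + 12/5*e12345
Answer: -9/2*e15 - 4/5*e123 + 24/5*e12345
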